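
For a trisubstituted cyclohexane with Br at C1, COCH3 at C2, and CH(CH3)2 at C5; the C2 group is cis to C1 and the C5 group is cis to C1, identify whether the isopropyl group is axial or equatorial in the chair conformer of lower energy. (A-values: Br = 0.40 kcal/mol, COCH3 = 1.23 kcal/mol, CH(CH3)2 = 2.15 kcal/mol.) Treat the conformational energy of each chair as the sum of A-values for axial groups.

equatorial

Chair I (bromo axial, acetyl equatorial, isopropyl axial): E = 2.55 kcal/mol.
Chair II (bromo equatorial, acetyl axial, isopropyl equatorial): E = 1.23 kcal/mol.
Chair II is the more stable (lower-energy) conformer, and in that chair the isopropyl group is equatorial.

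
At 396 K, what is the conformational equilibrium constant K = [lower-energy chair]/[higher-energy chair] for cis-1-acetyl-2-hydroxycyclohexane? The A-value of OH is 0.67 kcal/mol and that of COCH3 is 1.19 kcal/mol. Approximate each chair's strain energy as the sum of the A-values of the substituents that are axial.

C1 and C2 have opposite parity, so for the cis isomer the two substituents are one axial and one equatorial in each chair.
Chair I (hydroxyl axial, acetyl equatorial): E = 0.67 kcal/mol; chair II (hydroxyl equatorial, acetyl axial): E = 1.19 kcal/mol.
ΔG = 0.52 kcal/mol between the two chairs.
K = exp(ΔG/RT) with R = 1.987×10⁻³ kcal mol⁻¹ K⁻¹ and T = 396 K gives K ≈ 1.94.

K ≈ 1.94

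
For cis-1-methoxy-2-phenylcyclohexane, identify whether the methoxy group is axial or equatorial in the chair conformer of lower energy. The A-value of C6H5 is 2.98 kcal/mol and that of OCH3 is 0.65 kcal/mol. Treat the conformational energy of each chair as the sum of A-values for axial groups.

C1 and C2 have opposite parity, so for the cis isomer the two substituents are one axial and one equatorial in each chair.
Chair I (phenyl axial, methoxy equatorial): E = 2.98 kcal/mol.
Chair II (phenyl equatorial, methoxy axial): E = 0.65 kcal/mol.
Chair II is the more stable (lower-energy) conformer, and in that chair the methoxy group is axial.

axial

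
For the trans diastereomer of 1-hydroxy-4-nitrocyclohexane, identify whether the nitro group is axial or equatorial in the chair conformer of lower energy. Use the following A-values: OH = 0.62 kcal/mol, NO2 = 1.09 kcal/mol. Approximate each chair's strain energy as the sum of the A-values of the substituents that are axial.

equatorial

C1 and C4 have opposite parity, so for the trans isomer the two substituents are e,e in one chair and a,a in the other.
Chair I (hydroxyl axial, nitro axial): E = 1.71 kcal/mol.
Chair II (hydroxyl equatorial, nitro equatorial): E = 0.00 kcal/mol.
Chair II is the more stable (lower-energy) conformer, and in that chair the nitro group is equatorial.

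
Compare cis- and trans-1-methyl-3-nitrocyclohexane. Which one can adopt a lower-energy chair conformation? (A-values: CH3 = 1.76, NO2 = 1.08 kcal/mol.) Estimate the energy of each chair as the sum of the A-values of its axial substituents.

At 1,3 positions (parity same): cis → (e,e or a,a); trans → (a,e or e,a).
Best chair for cis: E = 0.00 kcal/mol; best chair for trans: E = 1.08 kcal/mol.
The cis isomer is lower by 1.08 kcal/mol.

cis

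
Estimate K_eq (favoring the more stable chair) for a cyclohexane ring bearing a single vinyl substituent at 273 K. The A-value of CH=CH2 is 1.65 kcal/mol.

One chair has the vinyl group axial (E = 1.65 kcal/mol) and the other has it equatorial (E = 0).
ΔG = 1.65 kcal/mol between the two chairs.
K = exp(ΔG/RT) with R = 1.987×10⁻³ kcal mol⁻¹ K⁻¹ and T = 273 K gives K ≈ 20.9.

K ≈ 20.9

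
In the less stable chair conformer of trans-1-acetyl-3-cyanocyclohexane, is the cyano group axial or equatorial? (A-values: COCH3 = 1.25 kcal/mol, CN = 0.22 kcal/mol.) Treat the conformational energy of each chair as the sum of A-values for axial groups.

equatorial

C1 and C3 have the same parity, so for the trans isomer the two substituents are one axial and one equatorial in each chair.
Chair I (acetyl axial, cyano equatorial): E = 1.25 kcal/mol.
Chair II (acetyl equatorial, cyano axial): E = 0.22 kcal/mol.
Chair I is the less stable (higher-energy) conformer, and in that chair the cyano group is equatorial.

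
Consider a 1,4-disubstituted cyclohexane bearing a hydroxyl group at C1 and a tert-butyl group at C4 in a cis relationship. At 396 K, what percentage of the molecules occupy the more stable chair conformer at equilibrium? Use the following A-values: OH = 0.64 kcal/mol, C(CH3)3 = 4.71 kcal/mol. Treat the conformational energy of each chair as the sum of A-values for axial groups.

C1 and C4 have opposite parity, so for the cis isomer the two substituents are one axial and one equatorial in each chair.
Chair I (hydroxyl axial, tert-butyl equatorial): E = 0.64 kcal/mol; chair II (hydroxyl equatorial, tert-butyl axial): E = 4.71 kcal/mol.
ΔG = 4.07 kcal/mol between the two chairs.
K = exp(ΔG/RT) with R = 1.987×10⁻³ kcal mol⁻¹ K⁻¹ and T = 396 K gives K ≈ 176.
Fraction in the lower-energy chair = K/(K+1) = 99.4%.

99.4%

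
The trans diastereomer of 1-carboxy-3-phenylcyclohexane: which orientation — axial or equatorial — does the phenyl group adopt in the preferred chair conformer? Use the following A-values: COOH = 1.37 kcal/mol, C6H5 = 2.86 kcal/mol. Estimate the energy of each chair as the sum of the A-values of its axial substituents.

C1 and C3 have the same parity, so for the trans isomer the two substituents are one axial and one equatorial in each chair.
Chair I (carboxyl axial, phenyl equatorial): E = 1.37 kcal/mol.
Chair II (carboxyl equatorial, phenyl axial): E = 2.86 kcal/mol.
Chair I is the more stable (lower-energy) conformer, and in that chair the phenyl group is equatorial.

equatorial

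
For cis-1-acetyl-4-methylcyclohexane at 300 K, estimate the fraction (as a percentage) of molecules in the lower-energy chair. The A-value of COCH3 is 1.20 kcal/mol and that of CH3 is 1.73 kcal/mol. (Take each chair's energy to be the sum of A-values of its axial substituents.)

70.9%

C1 and C4 have opposite parity, so for the cis isomer the two substituents are one axial and one equatorial in each chair.
Chair I (acetyl axial, methyl equatorial): E = 1.20 kcal/mol; chair II (acetyl equatorial, methyl axial): E = 1.73 kcal/mol.
ΔG = 0.53 kcal/mol between the two chairs.
K = exp(ΔG/RT) with R = 1.987×10⁻³ kcal mol⁻¹ K⁻¹ and T = 300 K gives K ≈ 2.43.
Fraction in the lower-energy chair = K/(K+1) = 70.9%.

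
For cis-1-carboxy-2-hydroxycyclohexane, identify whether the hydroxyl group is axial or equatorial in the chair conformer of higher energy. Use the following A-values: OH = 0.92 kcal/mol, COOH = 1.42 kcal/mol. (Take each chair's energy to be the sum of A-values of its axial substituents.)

equatorial

C1 and C2 have opposite parity, so for the cis isomer the two substituents are one axial and one equatorial in each chair.
Chair I (hydroxyl axial, carboxyl equatorial): E = 0.92 kcal/mol.
Chair II (hydroxyl equatorial, carboxyl axial): E = 1.42 kcal/mol.
Chair II is the less stable (higher-energy) conformer, and in that chair the hydroxyl group is equatorial.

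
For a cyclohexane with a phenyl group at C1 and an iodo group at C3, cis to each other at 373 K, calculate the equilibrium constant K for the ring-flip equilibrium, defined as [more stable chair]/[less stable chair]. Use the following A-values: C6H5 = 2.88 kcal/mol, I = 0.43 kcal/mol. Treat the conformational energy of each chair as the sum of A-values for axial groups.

C1 and C3 have the same parity, so for the cis isomer the two substituents are e,e in one chair and a,a in the other.
Chair I (phenyl axial, iodo axial): E = 3.31 kcal/mol; chair II (phenyl equatorial, iodo equatorial): E = 0.00 kcal/mol.
ΔG = 3.31 kcal/mol between the two chairs.
K = exp(ΔG/RT) with R = 1.987×10⁻³ kcal mol⁻¹ K⁻¹ and T = 373 K gives K ≈ 87.

K ≈ 87.0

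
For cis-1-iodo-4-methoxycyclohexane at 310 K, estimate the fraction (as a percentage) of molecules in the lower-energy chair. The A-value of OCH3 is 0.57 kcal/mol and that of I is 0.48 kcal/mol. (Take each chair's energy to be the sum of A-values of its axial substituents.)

53.6%

C1 and C4 have opposite parity, so for the cis isomer the two substituents are one axial and one equatorial in each chair.
Chair I (methoxy axial, iodo equatorial): E = 0.57 kcal/mol; chair II (methoxy equatorial, iodo axial): E = 0.48 kcal/mol.
ΔG = 0.09 kcal/mol between the two chairs.
K = exp(ΔG/RT) with R = 1.987×10⁻³ kcal mol⁻¹ K⁻¹ and T = 310 K gives K ≈ 1.16.
Fraction in the lower-energy chair = K/(K+1) = 53.6%.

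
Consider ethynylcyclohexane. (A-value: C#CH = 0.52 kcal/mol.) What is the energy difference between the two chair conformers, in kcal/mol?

0.52 kcal/mol

A monosubstituted cyclohexane has one chair with the ethynyl group axial (E = A = 0.52 kcal/mol) and one with it equatorial (E = 0).
ΔE = 0.52 − 0 = 0.52 kcal/mol.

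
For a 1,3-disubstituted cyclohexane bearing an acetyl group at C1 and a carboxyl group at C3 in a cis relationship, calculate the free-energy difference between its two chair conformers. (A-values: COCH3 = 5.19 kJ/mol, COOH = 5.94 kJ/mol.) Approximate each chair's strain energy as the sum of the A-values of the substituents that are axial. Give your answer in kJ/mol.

C1 and C3 have the same parity, so for the cis isomer the two substituents are e,e in one chair and a,a in the other.
Chair I (acetyl axial, carboxyl axial): E = 11.13 kJ/mol.
Chair II (acetyl equatorial, carboxyl equatorial): E = 0.00 kJ/mol.
ΔE = 11.13 − 0.00 = 11.13 kJ/mol; chair II is more stable.

11.13 kJ/mol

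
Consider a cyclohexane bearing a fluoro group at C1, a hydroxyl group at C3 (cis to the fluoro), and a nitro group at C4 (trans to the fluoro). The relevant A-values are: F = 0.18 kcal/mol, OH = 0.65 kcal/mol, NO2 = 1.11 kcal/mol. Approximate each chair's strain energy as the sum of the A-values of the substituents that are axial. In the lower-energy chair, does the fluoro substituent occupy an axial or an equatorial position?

equatorial

Chair I (fluoro axial, hydroxyl axial, nitro axial): E = 1.94 kcal/mol.
Chair II (fluoro equatorial, hydroxyl equatorial, nitro equatorial): E = 0.00 kcal/mol.
Chair II is the more stable (lower-energy) conformer, and in that chair the fluoro group is equatorial.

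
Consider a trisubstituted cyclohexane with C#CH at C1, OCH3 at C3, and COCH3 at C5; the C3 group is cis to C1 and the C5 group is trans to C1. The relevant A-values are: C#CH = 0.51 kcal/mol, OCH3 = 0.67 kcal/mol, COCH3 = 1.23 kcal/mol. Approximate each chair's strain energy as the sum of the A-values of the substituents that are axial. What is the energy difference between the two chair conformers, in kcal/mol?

0.05 kcal/mol

Chair I (ethynyl axial, methoxy axial, acetyl equatorial): E = 1.18 kcal/mol.
Chair II (ethynyl equatorial, methoxy equatorial, acetyl axial): E = 1.23 kcal/mol.
ΔE = 1.23 − 1.18 = 0.05 kcal/mol; chair I is more stable.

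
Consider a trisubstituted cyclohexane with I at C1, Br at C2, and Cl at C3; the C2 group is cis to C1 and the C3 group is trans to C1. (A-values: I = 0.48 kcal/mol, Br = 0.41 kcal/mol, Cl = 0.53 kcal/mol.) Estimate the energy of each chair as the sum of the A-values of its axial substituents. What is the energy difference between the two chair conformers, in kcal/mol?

0.46 kcal/mol

Chair I (iodo axial, bromo equatorial, chloro equatorial): E = 0.48 kcal/mol.
Chair II (iodo equatorial, bromo axial, chloro axial): E = 0.94 kcal/mol.
ΔE = 0.94 − 0.48 = 0.46 kcal/mol; chair I is more stable.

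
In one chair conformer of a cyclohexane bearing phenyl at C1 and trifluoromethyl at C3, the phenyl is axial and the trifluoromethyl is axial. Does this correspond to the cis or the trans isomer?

cis

C1 and C3 have the same parity, so their axial bonds point in the same direction.
With same-parity carbons, two substituents on the same face are both axial or both equatorial; opposite faces give one of each.
Here the groups are axial/axial → same face → cis.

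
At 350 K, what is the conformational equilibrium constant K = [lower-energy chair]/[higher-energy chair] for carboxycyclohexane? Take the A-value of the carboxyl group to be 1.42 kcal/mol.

One chair has the carboxyl group axial (E = 1.42 kcal/mol) and the other has it equatorial (E = 0).
ΔG = 1.42 kcal/mol between the two chairs.
K = exp(ΔG/RT) with R = 1.987×10⁻³ kcal mol⁻¹ K⁻¹ and T = 350 K gives K ≈ 7.7.

K ≈ 7.70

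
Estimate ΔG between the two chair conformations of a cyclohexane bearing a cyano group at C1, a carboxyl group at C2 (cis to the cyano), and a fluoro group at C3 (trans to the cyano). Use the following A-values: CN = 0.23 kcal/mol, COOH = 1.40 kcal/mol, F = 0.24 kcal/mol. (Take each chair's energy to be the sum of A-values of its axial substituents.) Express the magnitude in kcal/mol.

Chair I (cyano axial, carboxyl equatorial, fluoro equatorial): E = 0.23 kcal/mol.
Chair II (cyano equatorial, carboxyl axial, fluoro axial): E = 1.64 kcal/mol.
ΔE = 1.64 − 0.23 = 1.41 kcal/mol; chair I is more stable.

1.41 kcal/mol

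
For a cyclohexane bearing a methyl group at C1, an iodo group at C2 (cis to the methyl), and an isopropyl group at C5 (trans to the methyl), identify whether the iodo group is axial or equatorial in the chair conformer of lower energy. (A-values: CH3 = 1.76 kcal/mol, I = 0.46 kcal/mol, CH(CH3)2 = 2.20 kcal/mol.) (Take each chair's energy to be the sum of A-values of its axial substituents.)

equatorial

Chair I (methyl axial, iodo equatorial, isopropyl equatorial): E = 1.76 kcal/mol.
Chair II (methyl equatorial, iodo axial, isopropyl axial): E = 2.66 kcal/mol.
Chair I is the more stable (lower-energy) conformer, and in that chair the iodo group is equatorial.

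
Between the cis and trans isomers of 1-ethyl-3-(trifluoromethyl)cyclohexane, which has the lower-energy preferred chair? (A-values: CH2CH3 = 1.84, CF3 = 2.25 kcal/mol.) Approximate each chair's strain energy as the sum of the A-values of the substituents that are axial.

At 1,3 positions (parity same): cis → (e,e or a,a); trans → (a,e or e,a).
Best chair for cis: E = 0.00 kcal/mol; best chair for trans: E = 1.84 kcal/mol.
The cis isomer is lower by 1.84 kcal/mol.

cis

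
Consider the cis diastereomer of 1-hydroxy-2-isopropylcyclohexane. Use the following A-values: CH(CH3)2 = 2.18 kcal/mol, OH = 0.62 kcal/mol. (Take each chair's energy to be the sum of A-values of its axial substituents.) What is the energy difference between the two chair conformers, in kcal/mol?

1.56 kcal/mol

C1 and C2 have opposite parity, so for the cis isomer the two substituents are one axial and one equatorial in each chair.
Chair I (isopropyl axial, hydroxyl equatorial): E = 2.18 kcal/mol.
Chair II (isopropyl equatorial, hydroxyl axial): E = 0.62 kcal/mol.
ΔE = 2.18 − 0.62 = 1.56 kcal/mol; chair II is more stable.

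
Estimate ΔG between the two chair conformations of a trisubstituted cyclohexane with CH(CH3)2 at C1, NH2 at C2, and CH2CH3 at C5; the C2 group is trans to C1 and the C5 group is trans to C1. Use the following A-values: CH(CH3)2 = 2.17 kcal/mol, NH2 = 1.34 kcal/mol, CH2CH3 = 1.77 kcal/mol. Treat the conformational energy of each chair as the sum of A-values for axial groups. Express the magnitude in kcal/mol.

Chair I (isopropyl axial, amino axial, ethyl equatorial): E = 3.51 kcal/mol.
Chair II (isopropyl equatorial, amino equatorial, ethyl axial): E = 1.77 kcal/mol.
ΔE = 3.51 − 1.77 = 1.74 kcal/mol; chair II is more stable.

1.74 kcal/mol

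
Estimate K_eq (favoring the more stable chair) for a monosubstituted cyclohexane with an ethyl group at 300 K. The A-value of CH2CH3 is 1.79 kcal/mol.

K ≈ 20.1

One chair has the ethyl group axial (E = 1.79 kcal/mol) and the other has it equatorial (E = 0).
ΔG = 1.79 kcal/mol between the two chairs.
K = exp(ΔG/RT) with R = 1.987×10⁻³ kcal mol⁻¹ K⁻¹ and T = 300 K gives K ≈ 20.1.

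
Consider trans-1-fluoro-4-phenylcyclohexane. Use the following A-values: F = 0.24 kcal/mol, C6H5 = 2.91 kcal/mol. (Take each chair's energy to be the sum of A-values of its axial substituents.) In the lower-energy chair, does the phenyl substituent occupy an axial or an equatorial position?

equatorial

C1 and C4 have opposite parity, so for the trans isomer the two substituents are e,e in one chair and a,a in the other.
Chair I (fluoro axial, phenyl axial): E = 3.15 kcal/mol.
Chair II (fluoro equatorial, phenyl equatorial): E = 0.00 kcal/mol.
Chair II is the more stable (lower-energy) conformer, and in that chair the phenyl group is equatorial.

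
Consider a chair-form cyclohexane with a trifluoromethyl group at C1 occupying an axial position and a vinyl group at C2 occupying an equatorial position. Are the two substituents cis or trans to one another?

cis

C1 and C2 have opposite parity, so their axial bonds point in opposite directions.
With opposite-parity carbons, two substituents on the same face are one axial and one equatorial; opposite faces give both axial or both equatorial.
Here the groups are axial/equatorial → same face → cis.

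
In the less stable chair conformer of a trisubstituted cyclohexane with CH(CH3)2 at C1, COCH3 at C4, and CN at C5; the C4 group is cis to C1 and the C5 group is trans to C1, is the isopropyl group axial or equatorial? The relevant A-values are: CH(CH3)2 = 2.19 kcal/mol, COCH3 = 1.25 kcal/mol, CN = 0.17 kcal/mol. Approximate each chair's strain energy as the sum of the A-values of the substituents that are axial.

Chair I (isopropyl axial, acetyl equatorial, cyano equatorial): E = 2.19 kcal/mol.
Chair II (isopropyl equatorial, acetyl axial, cyano axial): E = 1.42 kcal/mol.
Chair I is the less stable (higher-energy) conformer, and in that chair the isopropyl group is axial.

axial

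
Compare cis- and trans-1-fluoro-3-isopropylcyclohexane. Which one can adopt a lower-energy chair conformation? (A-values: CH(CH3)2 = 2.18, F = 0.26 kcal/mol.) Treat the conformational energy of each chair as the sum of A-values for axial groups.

cis

At 1,3 positions (parity same): cis → (e,e or a,a); trans → (a,e or e,a).
Best chair for cis: E = 0.00 kcal/mol; best chair for trans: E = 0.26 kcal/mol.
The cis isomer is lower by 0.26 kcal/mol.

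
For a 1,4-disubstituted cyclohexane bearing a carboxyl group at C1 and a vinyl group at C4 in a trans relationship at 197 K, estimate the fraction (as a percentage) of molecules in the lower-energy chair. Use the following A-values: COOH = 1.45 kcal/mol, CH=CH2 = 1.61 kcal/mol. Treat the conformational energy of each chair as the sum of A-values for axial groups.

C1 and C4 have opposite parity, so for the trans isomer the two substituents are e,e in one chair and a,a in the other.
Chair I (carboxyl axial, vinyl axial): E = 3.06 kcal/mol; chair II (carboxyl equatorial, vinyl equatorial): E = 0.00 kcal/mol.
ΔG = 3.06 kcal/mol between the two chairs.
K = exp(ΔG/RT) with R = 1.987×10⁻³ kcal mol⁻¹ K⁻¹ and T = 197 K gives K ≈ 2.48e+03.
Fraction in the lower-energy chair = K/(K+1) = 100.0%.

100.0%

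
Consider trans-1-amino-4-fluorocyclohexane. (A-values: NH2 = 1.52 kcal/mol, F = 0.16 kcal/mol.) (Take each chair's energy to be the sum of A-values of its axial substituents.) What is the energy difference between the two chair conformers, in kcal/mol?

1.68 kcal/mol

C1 and C4 have opposite parity, so for the trans isomer the two substituents are e,e in one chair and a,a in the other.
Chair I (amino axial, fluoro axial): E = 1.68 kcal/mol.
Chair II (amino equatorial, fluoro equatorial): E = 0.00 kcal/mol.
ΔE = 1.68 − 0.00 = 1.68 kcal/mol; chair II is more stable.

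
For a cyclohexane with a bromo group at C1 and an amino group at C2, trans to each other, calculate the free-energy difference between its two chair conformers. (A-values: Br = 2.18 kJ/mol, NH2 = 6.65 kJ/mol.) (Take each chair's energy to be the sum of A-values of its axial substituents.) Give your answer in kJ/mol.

C1 and C2 have opposite parity, so for the trans isomer the two substituents are e,e in one chair and a,a in the other.
Chair I (bromo axial, amino axial): E = 8.83 kJ/mol.
Chair II (bromo equatorial, amino equatorial): E = 0.00 kJ/mol.
ΔE = 8.83 − 0.00 = 8.83 kJ/mol; chair II is more stable.

8.83 kJ/mol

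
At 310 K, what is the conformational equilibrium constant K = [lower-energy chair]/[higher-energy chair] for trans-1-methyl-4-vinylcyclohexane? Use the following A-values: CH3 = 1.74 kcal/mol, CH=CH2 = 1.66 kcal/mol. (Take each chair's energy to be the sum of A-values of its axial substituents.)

C1 and C4 have opposite parity, so for the trans isomer the two substituents are e,e in one chair and a,a in the other.
Chair I (methyl axial, vinyl axial): E = 3.40 kcal/mol; chair II (methyl equatorial, vinyl equatorial): E = 0.00 kcal/mol.
ΔG = 3.40 kcal/mol between the two chairs.
K = exp(ΔG/RT) with R = 1.987×10⁻³ kcal mol⁻¹ K⁻¹ and T = 310 K gives K ≈ 250.

K ≈ 250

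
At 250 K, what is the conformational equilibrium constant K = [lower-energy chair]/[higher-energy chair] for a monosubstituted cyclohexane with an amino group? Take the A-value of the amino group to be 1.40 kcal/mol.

One chair has the amino group axial (E = 1.40 kcal/mol) and the other has it equatorial (E = 0).
ΔG = 1.40 kcal/mol between the two chairs.
K = exp(ΔG/RT) with R = 1.987×10⁻³ kcal mol⁻¹ K⁻¹ and T = 250 K gives K ≈ 16.7.

K ≈ 16.7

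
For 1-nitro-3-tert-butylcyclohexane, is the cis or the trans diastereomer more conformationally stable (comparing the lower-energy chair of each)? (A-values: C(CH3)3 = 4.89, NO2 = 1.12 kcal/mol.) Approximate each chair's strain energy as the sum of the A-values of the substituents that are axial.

At 1,3 positions (parity same): cis → (e,e or a,a); trans → (a,e or e,a).
Best chair for cis: E = 0.00 kcal/mol; best chair for trans: E = 1.12 kcal/mol.
The cis isomer is lower by 1.12 kcal/mol.

cis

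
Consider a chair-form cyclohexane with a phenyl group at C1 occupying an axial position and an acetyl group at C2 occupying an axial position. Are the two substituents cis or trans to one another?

trans

C1 and C2 have opposite parity, so their axial bonds point in opposite directions.
With opposite-parity carbons, two substituents on the same face are one axial and one equatorial; opposite faces give both axial or both equatorial.
Here the groups are axial/axial → opposite face → trans.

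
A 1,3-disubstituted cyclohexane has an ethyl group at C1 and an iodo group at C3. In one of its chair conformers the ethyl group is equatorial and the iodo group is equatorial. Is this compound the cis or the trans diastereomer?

C1 and C3 have the same parity, so their axial bonds point in the same direction.
With same-parity carbons, two substituents on the same face are both axial or both equatorial; opposite faces give one of each.
Here the groups are equatorial/equatorial → same face → cis.

cis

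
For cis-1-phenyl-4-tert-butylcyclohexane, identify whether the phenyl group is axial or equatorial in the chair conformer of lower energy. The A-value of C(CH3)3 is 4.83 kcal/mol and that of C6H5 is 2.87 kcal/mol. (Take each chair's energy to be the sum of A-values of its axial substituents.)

axial

C1 and C4 have opposite parity, so for the cis isomer the two substituents are one axial and one equatorial in each chair.
Chair I (tert-butyl axial, phenyl equatorial): E = 4.83 kcal/mol.
Chair II (tert-butyl equatorial, phenyl axial): E = 2.87 kcal/mol.
Chair II is the more stable (lower-energy) conformer, and in that chair the phenyl group is axial.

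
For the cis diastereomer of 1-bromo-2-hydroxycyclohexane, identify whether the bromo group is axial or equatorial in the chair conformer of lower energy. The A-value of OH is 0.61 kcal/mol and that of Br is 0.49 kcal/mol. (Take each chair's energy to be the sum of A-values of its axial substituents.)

C1 and C2 have opposite parity, so for the cis isomer the two substituents are one axial and one equatorial in each chair.
Chair I (hydroxyl axial, bromo equatorial): E = 0.61 kcal/mol.
Chair II (hydroxyl equatorial, bromo axial): E = 0.49 kcal/mol.
Chair II is the more stable (lower-energy) conformer, and in that chair the bromo group is axial.

axial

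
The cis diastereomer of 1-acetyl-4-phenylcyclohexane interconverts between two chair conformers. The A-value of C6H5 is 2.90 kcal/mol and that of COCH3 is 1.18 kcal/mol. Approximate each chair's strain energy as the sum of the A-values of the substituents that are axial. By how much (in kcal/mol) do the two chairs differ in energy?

1.72 kcal/mol

C1 and C4 have opposite parity, so for the cis isomer the two substituents are one axial and one equatorial in each chair.
Chair I (phenyl axial, acetyl equatorial): E = 2.90 kcal/mol.
Chair II (phenyl equatorial, acetyl axial): E = 1.18 kcal/mol.
ΔE = 2.90 − 1.18 = 1.72 kcal/mol; chair II is more stable.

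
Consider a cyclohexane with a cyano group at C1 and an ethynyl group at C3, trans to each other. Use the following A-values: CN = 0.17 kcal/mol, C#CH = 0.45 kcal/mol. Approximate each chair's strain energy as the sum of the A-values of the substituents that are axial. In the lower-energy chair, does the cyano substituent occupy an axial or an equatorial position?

axial

C1 and C3 have the same parity, so for the trans isomer the two substituents are one axial and one equatorial in each chair.
Chair I (cyano axial, ethynyl equatorial): E = 0.17 kcal/mol.
Chair II (cyano equatorial, ethynyl axial): E = 0.45 kcal/mol.
Chair I is the more stable (lower-energy) conformer, and in that chair the cyano group is axial.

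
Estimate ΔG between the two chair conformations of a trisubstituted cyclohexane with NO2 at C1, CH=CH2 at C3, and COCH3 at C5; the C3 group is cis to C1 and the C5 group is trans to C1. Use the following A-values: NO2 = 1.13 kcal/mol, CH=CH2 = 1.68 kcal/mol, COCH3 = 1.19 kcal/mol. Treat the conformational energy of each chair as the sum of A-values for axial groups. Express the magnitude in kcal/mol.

Chair I (nitro axial, vinyl axial, acetyl equatorial): E = 2.81 kcal/mol.
Chair II (nitro equatorial, vinyl equatorial, acetyl axial): E = 1.19 kcal/mol.
ΔE = 2.81 − 1.19 = 1.62 kcal/mol; chair II is more stable.

1.62 kcal/mol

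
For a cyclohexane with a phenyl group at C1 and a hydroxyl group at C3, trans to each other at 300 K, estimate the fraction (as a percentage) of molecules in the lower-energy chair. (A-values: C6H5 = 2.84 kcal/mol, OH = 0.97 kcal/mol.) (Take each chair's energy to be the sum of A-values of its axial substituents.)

C1 and C3 have the same parity, so for the trans isomer the two substituents are one axial and one equatorial in each chair.
Chair I (phenyl axial, hydroxyl equatorial): E = 2.84 kcal/mol; chair II (phenyl equatorial, hydroxyl axial): E = 0.97 kcal/mol.
ΔG = 1.87 kcal/mol between the two chairs.
K = exp(ΔG/RT) with R = 1.987×10⁻³ kcal mol⁻¹ K⁻¹ and T = 300 K gives K ≈ 23.
Fraction in the lower-energy chair = K/(K+1) = 95.8%.

95.8%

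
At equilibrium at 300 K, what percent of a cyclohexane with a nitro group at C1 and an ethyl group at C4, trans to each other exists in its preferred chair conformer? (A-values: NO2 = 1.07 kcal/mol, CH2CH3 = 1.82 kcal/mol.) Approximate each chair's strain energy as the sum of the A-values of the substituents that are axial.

99.2%

C1 and C4 have opposite parity, so for the trans isomer the two substituents are e,e in one chair and a,a in the other.
Chair I (nitro axial, ethyl axial): E = 2.89 kcal/mol; chair II (nitro equatorial, ethyl equatorial): E = 0.00 kcal/mol.
ΔG = 2.89 kcal/mol between the two chairs.
K = exp(ΔG/RT) with R = 1.987×10⁻³ kcal mol⁻¹ K⁻¹ and T = 300 K gives K ≈ 128.
Fraction in the lower-energy chair = K/(K+1) = 99.2%.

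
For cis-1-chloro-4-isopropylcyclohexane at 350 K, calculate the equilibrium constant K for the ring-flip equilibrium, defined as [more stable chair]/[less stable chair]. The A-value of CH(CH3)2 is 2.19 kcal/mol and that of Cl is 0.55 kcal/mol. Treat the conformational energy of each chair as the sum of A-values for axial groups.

K ≈ 10.6

C1 and C4 have opposite parity, so for the cis isomer the two substituents are one axial and one equatorial in each chair.
Chair I (isopropyl axial, chloro equatorial): E = 2.19 kcal/mol; chair II (isopropyl equatorial, chloro axial): E = 0.55 kcal/mol.
ΔG = 1.64 kcal/mol between the two chairs.
K = exp(ΔG/RT) with R = 1.987×10⁻³ kcal mol⁻¹ K⁻¹ and T = 350 K gives K ≈ 10.6.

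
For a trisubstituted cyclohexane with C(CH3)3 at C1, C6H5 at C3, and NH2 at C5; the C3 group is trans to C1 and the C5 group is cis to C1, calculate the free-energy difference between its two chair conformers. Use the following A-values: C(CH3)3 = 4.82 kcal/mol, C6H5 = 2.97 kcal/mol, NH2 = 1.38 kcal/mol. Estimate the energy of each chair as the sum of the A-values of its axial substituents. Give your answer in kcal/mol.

Chair I (tert-butyl axial, phenyl equatorial, amino axial): E = 6.20 kcal/mol.
Chair II (tert-butyl equatorial, phenyl axial, amino equatorial): E = 2.97 kcal/mol.
ΔE = 6.20 − 2.97 = 3.23 kcal/mol; chair II is more stable.

3.23 kcal/mol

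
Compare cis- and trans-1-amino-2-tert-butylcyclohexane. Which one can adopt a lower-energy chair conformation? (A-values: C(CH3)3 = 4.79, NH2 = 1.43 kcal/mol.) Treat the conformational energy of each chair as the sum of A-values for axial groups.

trans

At 1,2 positions (parity opposite): cis → (a,e or e,a); trans → (e,e or a,a).
Best chair for cis: E = 1.43 kcal/mol; best chair for trans: E = 0.00 kcal/mol.
The trans isomer is lower by 1.43 kcal/mol.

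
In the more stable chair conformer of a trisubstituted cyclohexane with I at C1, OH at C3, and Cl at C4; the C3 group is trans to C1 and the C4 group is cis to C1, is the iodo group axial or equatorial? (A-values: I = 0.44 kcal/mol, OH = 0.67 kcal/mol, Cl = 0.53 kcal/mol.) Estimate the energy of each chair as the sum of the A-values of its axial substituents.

axial

Chair I (iodo axial, hydroxyl equatorial, chloro equatorial): E = 0.44 kcal/mol.
Chair II (iodo equatorial, hydroxyl axial, chloro axial): E = 1.20 kcal/mol.
Chair I is the more stable (lower-energy) conformer, and in that chair the iodo group is axial.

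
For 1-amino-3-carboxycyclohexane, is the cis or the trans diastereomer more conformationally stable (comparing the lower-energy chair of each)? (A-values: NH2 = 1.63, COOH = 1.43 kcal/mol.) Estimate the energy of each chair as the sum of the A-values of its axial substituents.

cis

At 1,3 positions (parity same): cis → (e,e or a,a); trans → (a,e or e,a).
Best chair for cis: E = 0.00 kcal/mol; best chair for trans: E = 1.43 kcal/mol.
The cis isomer is lower by 1.43 kcal/mol.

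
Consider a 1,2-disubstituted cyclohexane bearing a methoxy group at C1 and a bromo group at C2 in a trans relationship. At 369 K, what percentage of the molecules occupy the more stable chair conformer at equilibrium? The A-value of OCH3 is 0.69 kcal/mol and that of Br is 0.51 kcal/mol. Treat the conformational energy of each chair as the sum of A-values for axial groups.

C1 and C2 have opposite parity, so for the trans isomer the two substituents are e,e in one chair and a,a in the other.
Chair I (methoxy axial, bromo axial): E = 1.20 kcal/mol; chair II (methoxy equatorial, bromo equatorial): E = 0.00 kcal/mol.
ΔG = 1.20 kcal/mol between the two chairs.
K = exp(ΔG/RT) with R = 1.987×10⁻³ kcal mol⁻¹ K⁻¹ and T = 369 K gives K ≈ 5.14.
Fraction in the lower-energy chair = K/(K+1) = 83.7%.

83.7%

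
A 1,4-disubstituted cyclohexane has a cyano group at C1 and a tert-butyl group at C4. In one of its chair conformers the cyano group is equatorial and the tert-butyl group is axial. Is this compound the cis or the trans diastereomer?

cis

C1 and C4 have opposite parity, so their axial bonds point in opposite directions.
With opposite-parity carbons, two substituents on the same face are one axial and one equatorial; opposite faces give both axial or both equatorial.
Here the groups are equatorial/axial → same face → cis.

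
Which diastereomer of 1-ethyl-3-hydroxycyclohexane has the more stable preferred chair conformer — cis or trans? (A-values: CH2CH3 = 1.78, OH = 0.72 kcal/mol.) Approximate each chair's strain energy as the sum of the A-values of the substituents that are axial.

cis

At 1,3 positions (parity same): cis → (e,e or a,a); trans → (a,e or e,a).
Best chair for cis: E = 0.00 kcal/mol; best chair for trans: E = 0.72 kcal/mol.
The cis isomer is lower by 0.72 kcal/mol.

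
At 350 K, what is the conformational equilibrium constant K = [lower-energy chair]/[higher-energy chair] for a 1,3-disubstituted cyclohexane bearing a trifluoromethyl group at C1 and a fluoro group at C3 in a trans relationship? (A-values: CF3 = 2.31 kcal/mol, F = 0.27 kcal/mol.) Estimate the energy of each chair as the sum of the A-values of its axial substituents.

C1 and C3 have the same parity, so for the trans isomer the two substituents are one axial and one equatorial in each chair.
Chair I (trifluoromethyl axial, fluoro equatorial): E = 2.31 kcal/mol; chair II (trifluoromethyl equatorial, fluoro axial): E = 0.27 kcal/mol.
ΔG = 2.04 kcal/mol between the two chairs.
K = exp(ΔG/RT) with R = 1.987×10⁻³ kcal mol⁻¹ K⁻¹ and T = 350 K gives K ≈ 18.8.

K ≈ 18.8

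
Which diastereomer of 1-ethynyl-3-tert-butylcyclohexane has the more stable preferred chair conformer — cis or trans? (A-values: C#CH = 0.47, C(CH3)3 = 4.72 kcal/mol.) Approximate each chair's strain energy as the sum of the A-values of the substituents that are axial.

At 1,3 positions (parity same): cis → (e,e or a,a); trans → (a,e or e,a).
Best chair for cis: E = 0.00 kcal/mol; best chair for trans: E = 0.47 kcal/mol.
The cis isomer is lower by 0.47 kcal/mol.

cis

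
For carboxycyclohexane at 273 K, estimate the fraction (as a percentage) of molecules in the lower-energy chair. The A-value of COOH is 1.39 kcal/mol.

92.8%

One chair has the carboxyl group axial (E = 1.39 kcal/mol) and the other has it equatorial (E = 0).
ΔG = 1.39 kcal/mol between the two chairs.
K = exp(ΔG/RT) with R = 1.987×10⁻³ kcal mol⁻¹ K⁻¹ and T = 273 K gives K ≈ 13.
Fraction in the lower-energy chair = K/(K+1) = 92.8%.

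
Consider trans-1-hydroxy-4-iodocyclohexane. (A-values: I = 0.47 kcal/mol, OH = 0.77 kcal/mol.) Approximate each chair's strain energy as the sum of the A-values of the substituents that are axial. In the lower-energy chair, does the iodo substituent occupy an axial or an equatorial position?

equatorial

C1 and C4 have opposite parity, so for the trans isomer the two substituents are e,e in one chair and a,a in the other.
Chair I (iodo axial, hydroxyl axial): E = 1.24 kcal/mol.
Chair II (iodo equatorial, hydroxyl equatorial): E = 0.00 kcal/mol.
Chair II is the more stable (lower-energy) conformer, and in that chair the iodo group is equatorial.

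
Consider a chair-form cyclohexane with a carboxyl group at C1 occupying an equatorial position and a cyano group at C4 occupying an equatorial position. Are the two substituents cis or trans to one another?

trans

C1 and C4 have opposite parity, so their axial bonds point in opposite directions.
With opposite-parity carbons, two substituents on the same face are one axial and one equatorial; opposite faces give both axial or both equatorial.
Here the groups are equatorial/equatorial → opposite face → trans.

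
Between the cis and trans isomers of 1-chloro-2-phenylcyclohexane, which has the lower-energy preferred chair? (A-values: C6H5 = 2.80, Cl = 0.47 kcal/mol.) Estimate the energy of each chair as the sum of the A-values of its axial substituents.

At 1,2 positions (parity opposite): cis → (a,e or e,a); trans → (e,e or a,a).
Best chair for cis: E = 0.47 kcal/mol; best chair for trans: E = 0.00 kcal/mol.
The trans isomer is lower by 0.47 kcal/mol.

trans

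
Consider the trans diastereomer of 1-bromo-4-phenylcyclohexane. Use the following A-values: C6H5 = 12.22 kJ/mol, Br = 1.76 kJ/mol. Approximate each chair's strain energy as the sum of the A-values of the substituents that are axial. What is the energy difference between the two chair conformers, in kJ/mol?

C1 and C4 have opposite parity, so for the trans isomer the two substituents are e,e in one chair and a,a in the other.
Chair I (phenyl axial, bromo axial): E = 13.98 kJ/mol.
Chair II (phenyl equatorial, bromo equatorial): E = 0.00 kJ/mol.
ΔE = 13.98 − 0.00 = 13.98 kJ/mol; chair II is more stable.

13.98 kJ/mol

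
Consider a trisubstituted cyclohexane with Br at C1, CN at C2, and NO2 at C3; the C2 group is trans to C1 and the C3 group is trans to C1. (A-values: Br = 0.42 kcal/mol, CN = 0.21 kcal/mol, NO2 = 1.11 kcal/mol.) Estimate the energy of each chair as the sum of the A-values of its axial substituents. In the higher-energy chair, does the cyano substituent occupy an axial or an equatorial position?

Chair I (bromo axial, cyano axial, nitro equatorial): E = 0.63 kcal/mol.
Chair II (bromo equatorial, cyano equatorial, nitro axial): E = 1.11 kcal/mol.
Chair II is the less stable (higher-energy) conformer, and in that chair the cyano group is equatorial.

equatorial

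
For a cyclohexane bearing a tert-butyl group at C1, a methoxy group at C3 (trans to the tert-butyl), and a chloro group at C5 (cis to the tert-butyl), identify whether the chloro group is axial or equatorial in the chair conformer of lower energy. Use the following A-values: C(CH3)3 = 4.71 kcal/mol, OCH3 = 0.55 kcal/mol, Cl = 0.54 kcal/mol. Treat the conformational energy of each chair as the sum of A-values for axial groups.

equatorial

Chair I (tert-butyl axial, methoxy equatorial, chloro axial): E = 5.25 kcal/mol.
Chair II (tert-butyl equatorial, methoxy axial, chloro equatorial): E = 0.55 kcal/mol.
Chair II is the more stable (lower-energy) conformer, and in that chair the chloro group is equatorial.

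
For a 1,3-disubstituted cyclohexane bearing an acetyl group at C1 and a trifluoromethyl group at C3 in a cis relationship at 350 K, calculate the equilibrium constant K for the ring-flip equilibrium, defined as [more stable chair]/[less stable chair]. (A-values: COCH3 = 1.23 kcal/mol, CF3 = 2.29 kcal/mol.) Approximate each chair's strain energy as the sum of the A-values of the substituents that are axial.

K ≈ 158

C1 and C3 have the same parity, so for the cis isomer the two substituents are e,e in one chair and a,a in the other.
Chair I (acetyl axial, trifluoromethyl axial): E = 3.52 kcal/mol; chair II (acetyl equatorial, trifluoromethyl equatorial): E = 0.00 kcal/mol.
ΔG = 3.52 kcal/mol between the two chairs.
K = exp(ΔG/RT) with R = 1.987×10⁻³ kcal mol⁻¹ K⁻¹ and T = 350 K gives K ≈ 158.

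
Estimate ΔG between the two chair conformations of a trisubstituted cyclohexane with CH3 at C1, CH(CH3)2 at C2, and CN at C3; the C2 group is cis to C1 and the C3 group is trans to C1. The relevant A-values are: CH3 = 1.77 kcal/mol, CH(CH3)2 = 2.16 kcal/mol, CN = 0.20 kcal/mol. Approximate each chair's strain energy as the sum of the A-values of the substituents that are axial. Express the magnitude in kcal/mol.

0.59 kcal/mol

Chair I (methyl axial, isopropyl equatorial, cyano equatorial): E = 1.77 kcal/mol.
Chair II (methyl equatorial, isopropyl axial, cyano axial): E = 2.36 kcal/mol.
ΔE = 2.36 − 1.77 = 0.59 kcal/mol; chair I is more stable.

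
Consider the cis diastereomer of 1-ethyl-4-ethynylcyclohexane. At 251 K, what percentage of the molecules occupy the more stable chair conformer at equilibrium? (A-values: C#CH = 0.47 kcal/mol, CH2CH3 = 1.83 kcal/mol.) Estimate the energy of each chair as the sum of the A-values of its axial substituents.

93.9%

C1 and C4 have opposite parity, so for the cis isomer the two substituents are one axial and one equatorial in each chair.
Chair I (ethynyl axial, ethyl equatorial): E = 0.47 kcal/mol; chair II (ethynyl equatorial, ethyl axial): E = 1.83 kcal/mol.
ΔG = 1.36 kcal/mol between the two chairs.
K = exp(ΔG/RT) with R = 1.987×10⁻³ kcal mol⁻¹ K⁻¹ and T = 251 K gives K ≈ 15.3.
Fraction in the lower-energy chair = K/(K+1) = 93.9%.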